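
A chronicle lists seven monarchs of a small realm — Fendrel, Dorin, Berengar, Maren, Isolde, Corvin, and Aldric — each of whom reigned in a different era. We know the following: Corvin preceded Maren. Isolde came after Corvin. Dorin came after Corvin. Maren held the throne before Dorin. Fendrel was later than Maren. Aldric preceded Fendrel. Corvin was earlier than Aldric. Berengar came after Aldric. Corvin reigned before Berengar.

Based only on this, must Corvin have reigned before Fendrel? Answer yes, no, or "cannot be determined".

Chain the constraints: Corvin → Aldric → Fendrel. Each link is directly stated, so Corvin comes before Fendrel.

yes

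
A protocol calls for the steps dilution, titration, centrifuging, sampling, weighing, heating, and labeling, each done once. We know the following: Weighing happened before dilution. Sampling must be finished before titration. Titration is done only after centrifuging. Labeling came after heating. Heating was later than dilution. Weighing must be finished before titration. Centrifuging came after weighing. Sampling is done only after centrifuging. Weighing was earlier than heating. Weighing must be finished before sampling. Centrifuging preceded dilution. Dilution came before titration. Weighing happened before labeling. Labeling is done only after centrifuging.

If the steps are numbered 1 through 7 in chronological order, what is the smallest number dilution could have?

3

Centrifuging and weighing must both come before dilution — 2 forced predecessors.
Nothing else is forced ahead of dilution, so its earliest slot is position 2 + 1 = 3.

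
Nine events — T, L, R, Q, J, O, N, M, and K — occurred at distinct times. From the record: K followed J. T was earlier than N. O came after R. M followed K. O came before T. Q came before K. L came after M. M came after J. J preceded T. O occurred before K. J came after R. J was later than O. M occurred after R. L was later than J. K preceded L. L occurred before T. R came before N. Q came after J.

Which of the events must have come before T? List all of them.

J, K, L, M, O, Q, R

Directly stated before T: J, L, and O.
K reaches T via K → L → T.
M reaches T via M → L → T.
Q reaches T via Q → K → L → T.
Likewise R reaches T by chaining the stated constraints.
No chain forces N ahead of T.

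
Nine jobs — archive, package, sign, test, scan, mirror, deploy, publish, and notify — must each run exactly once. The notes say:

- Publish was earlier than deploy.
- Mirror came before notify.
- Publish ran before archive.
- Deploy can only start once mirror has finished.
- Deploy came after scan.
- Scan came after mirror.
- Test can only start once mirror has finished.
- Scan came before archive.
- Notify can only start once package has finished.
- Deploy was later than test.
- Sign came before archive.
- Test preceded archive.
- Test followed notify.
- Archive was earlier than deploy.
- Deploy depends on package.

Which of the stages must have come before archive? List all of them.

mirror, notify, package, publish, scan, sign, test

Directly stated before archive: publish, scan, sign, and test.
Mirror reaches archive via mirror → test → archive.
Notify reaches archive via notify → test → archive.
Package reaches archive via package → notify → test → archive.
No chain forces deploy ahead of archive.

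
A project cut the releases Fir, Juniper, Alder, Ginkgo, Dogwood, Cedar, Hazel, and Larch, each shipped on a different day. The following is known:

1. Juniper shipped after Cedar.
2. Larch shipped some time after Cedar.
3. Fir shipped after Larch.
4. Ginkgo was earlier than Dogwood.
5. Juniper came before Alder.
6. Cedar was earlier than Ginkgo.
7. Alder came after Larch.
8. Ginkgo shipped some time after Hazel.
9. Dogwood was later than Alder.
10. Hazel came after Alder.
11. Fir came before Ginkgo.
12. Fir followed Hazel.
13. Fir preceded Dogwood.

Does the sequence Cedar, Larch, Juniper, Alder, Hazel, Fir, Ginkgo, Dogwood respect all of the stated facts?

Check each stated constraint against the proposed order — e.g. Alder is ahead of Dogwood; Cedar is ahead of Ginkgo. Every pair is in the required order; nothing is violated.

yes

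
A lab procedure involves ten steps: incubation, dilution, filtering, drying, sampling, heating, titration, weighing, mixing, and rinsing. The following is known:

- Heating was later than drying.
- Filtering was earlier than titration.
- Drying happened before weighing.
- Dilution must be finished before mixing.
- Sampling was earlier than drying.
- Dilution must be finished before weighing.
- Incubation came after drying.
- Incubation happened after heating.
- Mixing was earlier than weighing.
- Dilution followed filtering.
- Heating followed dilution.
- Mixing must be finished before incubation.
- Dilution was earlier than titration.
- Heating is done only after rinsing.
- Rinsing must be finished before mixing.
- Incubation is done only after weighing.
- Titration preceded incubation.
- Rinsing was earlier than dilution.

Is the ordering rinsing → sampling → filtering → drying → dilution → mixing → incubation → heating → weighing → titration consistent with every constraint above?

no

The constraints require weighing before incubation, but in the proposed sequence incubation appears ahead of weighing. That one violation is enough.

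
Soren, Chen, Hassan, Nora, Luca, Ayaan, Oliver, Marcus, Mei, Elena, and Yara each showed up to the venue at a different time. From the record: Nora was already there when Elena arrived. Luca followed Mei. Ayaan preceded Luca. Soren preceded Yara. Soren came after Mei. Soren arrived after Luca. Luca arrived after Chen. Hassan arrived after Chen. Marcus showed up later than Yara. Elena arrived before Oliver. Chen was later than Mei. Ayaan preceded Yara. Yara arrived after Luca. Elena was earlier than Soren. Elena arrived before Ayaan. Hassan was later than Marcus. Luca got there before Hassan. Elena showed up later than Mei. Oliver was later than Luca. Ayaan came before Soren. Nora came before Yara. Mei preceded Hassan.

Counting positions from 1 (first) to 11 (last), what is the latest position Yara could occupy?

9

Yara must come before Hassan and Marcus — 2 guests forced after them.
Everything else can be placed before Yara in some valid order, so Yara can sit as late as position 11 − 2 = 9.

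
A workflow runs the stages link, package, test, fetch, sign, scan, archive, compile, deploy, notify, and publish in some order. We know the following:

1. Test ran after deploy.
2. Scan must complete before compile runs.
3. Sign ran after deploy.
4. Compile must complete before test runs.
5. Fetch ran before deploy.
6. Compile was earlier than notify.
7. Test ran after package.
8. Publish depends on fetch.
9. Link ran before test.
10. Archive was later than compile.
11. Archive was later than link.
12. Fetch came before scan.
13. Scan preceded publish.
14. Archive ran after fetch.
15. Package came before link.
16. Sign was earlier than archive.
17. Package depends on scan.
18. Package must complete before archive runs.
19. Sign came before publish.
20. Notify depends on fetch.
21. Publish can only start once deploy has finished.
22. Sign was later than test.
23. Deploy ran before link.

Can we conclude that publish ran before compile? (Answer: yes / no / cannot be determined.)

Tracing the constraints gives compile → test → sign → publish, so compile must come before publish.
That means publish cannot be before compile.

no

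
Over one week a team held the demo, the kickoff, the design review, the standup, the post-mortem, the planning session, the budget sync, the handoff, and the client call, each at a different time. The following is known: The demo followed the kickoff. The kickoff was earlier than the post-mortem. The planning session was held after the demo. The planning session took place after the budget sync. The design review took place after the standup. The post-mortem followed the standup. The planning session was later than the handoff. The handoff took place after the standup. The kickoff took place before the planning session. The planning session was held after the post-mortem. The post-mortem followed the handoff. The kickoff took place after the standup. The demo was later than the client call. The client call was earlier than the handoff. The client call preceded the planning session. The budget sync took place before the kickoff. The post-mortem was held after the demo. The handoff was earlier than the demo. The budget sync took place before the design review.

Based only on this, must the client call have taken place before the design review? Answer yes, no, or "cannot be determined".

No chain of stated constraints runs from the client call to the design review, and none runs from the design review to the client call either.
So the relative order of the client call and the design review is not fixed by the given facts.

cannot be determined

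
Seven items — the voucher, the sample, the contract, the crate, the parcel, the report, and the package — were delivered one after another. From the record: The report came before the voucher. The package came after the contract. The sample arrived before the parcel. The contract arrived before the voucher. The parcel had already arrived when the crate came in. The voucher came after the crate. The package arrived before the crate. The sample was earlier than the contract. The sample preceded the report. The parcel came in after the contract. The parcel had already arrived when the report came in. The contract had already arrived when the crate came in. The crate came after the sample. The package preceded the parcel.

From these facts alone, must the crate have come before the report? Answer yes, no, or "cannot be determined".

cannot be determined

No chain of stated constraints runs from the crate to the report, and none runs from the report to the crate either.
So the relative order of the crate and the report is not fixed by the given facts.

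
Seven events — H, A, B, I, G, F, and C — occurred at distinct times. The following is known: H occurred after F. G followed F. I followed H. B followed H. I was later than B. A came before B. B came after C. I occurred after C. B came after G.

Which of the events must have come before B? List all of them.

A, C, F, G, H

Directly stated before B: A, C, G, and H.
F reaches B via F → G → B.
No chain forces I ahead of B.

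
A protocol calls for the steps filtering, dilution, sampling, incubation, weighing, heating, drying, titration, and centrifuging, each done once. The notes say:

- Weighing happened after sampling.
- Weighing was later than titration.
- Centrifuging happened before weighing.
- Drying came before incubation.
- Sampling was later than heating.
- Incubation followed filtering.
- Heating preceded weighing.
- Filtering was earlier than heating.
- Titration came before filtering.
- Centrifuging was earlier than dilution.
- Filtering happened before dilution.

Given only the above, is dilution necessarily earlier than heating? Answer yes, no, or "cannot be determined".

No chain of stated constraints runs from dilution to heating, and none runs from heating to dilution either.
So the relative order of dilution and heating is not fixed by the given facts.

cannot be determined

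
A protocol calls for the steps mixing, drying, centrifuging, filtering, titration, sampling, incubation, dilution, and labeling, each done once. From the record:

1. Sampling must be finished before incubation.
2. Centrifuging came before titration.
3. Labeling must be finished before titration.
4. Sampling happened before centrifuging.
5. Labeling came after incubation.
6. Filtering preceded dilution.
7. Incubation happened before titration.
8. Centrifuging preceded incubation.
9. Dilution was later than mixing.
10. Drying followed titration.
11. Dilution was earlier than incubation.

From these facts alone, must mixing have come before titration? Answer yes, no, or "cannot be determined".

yes

Chain the constraints: mixing → dilution → incubation → titration. Each link is directly stated, so mixing comes before titration.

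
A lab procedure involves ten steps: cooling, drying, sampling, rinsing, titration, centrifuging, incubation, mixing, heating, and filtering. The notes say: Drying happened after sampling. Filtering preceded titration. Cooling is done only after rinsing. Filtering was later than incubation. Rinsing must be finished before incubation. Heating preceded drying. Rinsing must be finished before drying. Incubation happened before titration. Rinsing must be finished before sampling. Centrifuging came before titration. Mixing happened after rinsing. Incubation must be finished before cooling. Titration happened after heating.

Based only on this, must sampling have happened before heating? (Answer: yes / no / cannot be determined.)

cannot be determined

No chain of stated constraints runs from sampling to heating, and none runs from heating to sampling either.
So the relative order of sampling and heating is not fixed by the given facts.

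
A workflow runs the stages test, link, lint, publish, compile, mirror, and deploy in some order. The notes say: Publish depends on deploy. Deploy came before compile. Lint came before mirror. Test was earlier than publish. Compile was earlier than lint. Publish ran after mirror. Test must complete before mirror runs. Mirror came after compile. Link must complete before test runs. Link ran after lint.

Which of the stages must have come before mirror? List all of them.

Directly stated before mirror: compile, lint, and test.
Deploy reaches mirror via deploy → compile → mirror.
Link reaches mirror via link → test → mirror.

compile, deploy, link, lint, test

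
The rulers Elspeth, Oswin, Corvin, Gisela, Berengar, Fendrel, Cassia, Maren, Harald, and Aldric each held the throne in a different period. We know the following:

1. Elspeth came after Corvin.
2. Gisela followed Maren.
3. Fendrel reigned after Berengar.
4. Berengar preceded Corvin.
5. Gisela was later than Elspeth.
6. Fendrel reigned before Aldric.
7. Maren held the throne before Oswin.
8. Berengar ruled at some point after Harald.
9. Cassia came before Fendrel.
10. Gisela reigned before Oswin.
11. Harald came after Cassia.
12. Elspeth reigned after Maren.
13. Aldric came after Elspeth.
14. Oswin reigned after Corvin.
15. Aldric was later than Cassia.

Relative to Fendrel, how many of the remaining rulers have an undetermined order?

5

Forced before Fendrel: Berengar, Cassia, and Harald; forced after Fendrel: Aldric.
That leaves Corvin, Elspeth, Gisela, Maren, and Oswin with no forced order relative to Fendrel — 5.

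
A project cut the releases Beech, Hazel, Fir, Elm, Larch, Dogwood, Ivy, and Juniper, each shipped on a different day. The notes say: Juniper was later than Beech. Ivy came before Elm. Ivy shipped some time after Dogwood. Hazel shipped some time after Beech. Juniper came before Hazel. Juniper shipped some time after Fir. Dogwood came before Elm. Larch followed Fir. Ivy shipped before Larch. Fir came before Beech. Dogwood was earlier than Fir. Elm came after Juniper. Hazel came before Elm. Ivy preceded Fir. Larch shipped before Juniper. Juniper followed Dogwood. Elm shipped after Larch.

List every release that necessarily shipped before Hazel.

Beech, Dogwood, Fir, Ivy, Juniper, Larch

Directly stated before Hazel: Beech and Juniper.
Dogwood reaches Hazel via Dogwood → Juniper → Hazel.
Fir reaches Hazel via Fir → Juniper → Hazel.
Ivy reaches Hazel via Ivy → Larch → Juniper → Hazel.
Likewise Larch reaches Hazel by chaining the stated constraints.
No chain forces Elm ahead of Hazel.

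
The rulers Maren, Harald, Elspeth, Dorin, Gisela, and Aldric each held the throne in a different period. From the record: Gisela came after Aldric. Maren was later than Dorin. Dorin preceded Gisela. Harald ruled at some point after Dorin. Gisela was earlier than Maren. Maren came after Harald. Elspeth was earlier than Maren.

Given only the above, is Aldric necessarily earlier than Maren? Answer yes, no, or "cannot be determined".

Chain the constraints: Aldric → Gisela → Maren. Each link is directly stated, so Aldric comes before Maren.

yes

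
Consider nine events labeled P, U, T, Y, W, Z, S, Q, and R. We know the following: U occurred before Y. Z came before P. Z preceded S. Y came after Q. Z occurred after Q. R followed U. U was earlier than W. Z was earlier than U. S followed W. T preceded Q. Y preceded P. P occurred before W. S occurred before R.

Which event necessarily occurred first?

T

T has a chain of constraints placing it before every other event, so T must be first.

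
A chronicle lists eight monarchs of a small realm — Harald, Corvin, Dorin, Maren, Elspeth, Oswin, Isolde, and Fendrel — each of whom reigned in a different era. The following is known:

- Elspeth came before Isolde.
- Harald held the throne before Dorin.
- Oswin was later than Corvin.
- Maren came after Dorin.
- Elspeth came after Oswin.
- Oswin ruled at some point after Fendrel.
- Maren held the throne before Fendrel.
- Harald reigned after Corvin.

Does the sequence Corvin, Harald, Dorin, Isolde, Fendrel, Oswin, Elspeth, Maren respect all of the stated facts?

no

The constraints require Maren before Fendrel, but in the proposed sequence Fendrel appears ahead of Maren. That one violation is enough.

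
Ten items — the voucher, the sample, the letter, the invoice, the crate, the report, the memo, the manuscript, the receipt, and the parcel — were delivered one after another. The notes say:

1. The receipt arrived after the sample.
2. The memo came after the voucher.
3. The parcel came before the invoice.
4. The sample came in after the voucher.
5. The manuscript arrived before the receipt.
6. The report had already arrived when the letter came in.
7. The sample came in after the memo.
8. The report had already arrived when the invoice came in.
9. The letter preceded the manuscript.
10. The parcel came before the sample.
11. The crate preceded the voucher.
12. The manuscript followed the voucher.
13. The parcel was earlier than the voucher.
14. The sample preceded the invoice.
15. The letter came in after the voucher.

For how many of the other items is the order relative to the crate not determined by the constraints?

2

Forced after the crate: the invoice, the letter, the manuscript, the memo, the receipt, the sample, and the voucher.
That leaves the parcel and the report with no forced order relative to the crate — 2.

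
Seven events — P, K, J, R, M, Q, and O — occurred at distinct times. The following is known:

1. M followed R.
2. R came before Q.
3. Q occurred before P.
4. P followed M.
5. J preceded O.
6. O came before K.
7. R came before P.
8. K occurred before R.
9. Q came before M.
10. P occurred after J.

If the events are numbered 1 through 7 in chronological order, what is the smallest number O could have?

2

J must come before O — 1 forced predecessor.
Nothing else is forced ahead of O, so its earliest slot is position 1 + 1 = 2.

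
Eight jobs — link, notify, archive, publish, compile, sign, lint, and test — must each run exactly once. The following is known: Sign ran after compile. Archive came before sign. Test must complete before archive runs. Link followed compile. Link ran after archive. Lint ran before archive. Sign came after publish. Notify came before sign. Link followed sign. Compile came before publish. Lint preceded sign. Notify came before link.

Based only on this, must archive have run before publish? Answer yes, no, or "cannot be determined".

No chain of stated constraints runs from archive to publish, and none runs from publish to archive either.
So the relative order of archive and publish is not fixed by the given facts.

cannot be determined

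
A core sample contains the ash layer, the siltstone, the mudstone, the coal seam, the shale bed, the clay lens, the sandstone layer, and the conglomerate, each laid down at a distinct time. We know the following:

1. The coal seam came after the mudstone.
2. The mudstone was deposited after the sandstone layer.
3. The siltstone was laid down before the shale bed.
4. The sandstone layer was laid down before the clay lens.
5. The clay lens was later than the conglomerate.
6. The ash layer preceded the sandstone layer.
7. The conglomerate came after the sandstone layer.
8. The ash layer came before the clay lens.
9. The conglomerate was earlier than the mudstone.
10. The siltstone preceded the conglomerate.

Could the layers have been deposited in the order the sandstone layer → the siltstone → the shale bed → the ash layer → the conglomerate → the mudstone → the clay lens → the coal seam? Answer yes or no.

no

The constraints require the ash layer before the sandstone layer, but in the proposed sequence the sandstone layer appears ahead of the ash layer. That one violation is enough.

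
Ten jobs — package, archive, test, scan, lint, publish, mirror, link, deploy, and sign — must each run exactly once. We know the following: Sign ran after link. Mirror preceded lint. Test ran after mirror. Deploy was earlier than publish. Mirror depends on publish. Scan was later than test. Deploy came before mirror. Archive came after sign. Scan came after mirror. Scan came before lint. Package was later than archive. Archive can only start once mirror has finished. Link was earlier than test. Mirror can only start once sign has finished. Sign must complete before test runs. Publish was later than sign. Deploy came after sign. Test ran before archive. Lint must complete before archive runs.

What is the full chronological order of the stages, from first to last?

link, sign, deploy, publish, mirror, test, scan, lint, archive, package

The constraints fix every adjacent pair, so only one ordering works:
link → sign → deploy → publish → mirror → test → scan → lint → archive → package.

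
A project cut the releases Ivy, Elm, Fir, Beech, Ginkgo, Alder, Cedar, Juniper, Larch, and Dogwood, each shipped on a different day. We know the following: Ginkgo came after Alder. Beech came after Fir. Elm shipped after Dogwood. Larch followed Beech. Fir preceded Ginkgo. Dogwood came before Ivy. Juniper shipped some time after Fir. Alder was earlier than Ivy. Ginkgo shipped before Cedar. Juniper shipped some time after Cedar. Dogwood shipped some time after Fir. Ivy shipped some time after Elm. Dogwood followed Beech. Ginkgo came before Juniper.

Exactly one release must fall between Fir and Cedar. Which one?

Ginkgo

Tracing the constraints gives Fir → Ginkgo → Cedar, so Ginkgo sits after Fir and before Cedar.
No other release is forced both after Fir and before Cedar.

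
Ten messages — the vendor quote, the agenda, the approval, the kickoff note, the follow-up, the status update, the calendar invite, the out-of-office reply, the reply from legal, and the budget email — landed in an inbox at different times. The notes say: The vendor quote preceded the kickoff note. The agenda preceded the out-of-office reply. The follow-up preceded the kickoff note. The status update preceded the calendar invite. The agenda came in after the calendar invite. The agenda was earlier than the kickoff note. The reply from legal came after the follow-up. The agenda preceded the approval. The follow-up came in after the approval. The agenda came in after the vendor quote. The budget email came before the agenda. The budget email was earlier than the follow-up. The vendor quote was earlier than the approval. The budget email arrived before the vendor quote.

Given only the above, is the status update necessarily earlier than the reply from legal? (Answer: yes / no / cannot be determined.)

yes

Chain the constraints: the status update → the calendar invite → the agenda → the approval → the follow-up → the reply from legal. Each link is directly stated, so the status update comes before the reply from legal.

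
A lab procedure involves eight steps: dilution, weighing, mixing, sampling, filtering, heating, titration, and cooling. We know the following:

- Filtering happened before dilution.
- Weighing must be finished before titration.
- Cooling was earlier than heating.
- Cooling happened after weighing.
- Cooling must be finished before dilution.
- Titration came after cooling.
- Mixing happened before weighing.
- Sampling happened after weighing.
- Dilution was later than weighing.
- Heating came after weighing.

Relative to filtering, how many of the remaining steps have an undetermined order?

Forced after filtering: dilution.
That leaves cooling, heating, mixing, sampling, titration, and weighing with no forced order relative to filtering — 6.

6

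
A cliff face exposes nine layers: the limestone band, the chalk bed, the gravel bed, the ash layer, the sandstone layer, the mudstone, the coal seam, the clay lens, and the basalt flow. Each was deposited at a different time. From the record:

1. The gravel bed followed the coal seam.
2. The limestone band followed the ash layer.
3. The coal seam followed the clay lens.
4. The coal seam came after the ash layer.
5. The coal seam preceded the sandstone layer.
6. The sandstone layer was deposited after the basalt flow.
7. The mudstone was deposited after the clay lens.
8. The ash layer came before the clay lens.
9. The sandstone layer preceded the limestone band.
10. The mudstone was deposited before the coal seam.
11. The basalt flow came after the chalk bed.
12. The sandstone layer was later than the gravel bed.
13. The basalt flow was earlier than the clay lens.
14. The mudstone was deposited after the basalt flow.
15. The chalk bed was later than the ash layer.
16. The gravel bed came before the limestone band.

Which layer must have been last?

Every other layer has a chain of constraints placing it before the limestone band, so the limestone band is last.

the limestone band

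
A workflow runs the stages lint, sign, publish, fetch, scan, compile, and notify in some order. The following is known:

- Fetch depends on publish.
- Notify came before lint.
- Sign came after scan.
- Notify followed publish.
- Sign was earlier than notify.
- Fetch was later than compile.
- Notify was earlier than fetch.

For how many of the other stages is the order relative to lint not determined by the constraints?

Forced before lint: notify, publish, scan, and sign.
That leaves compile and fetch with no forced order relative to lint — 2.

2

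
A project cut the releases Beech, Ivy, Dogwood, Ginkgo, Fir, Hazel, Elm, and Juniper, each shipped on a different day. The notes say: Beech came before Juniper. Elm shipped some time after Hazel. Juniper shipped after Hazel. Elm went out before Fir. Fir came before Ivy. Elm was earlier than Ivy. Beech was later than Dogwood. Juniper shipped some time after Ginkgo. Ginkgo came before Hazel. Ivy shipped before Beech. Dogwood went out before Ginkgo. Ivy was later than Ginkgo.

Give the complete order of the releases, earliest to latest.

The constraints fix every adjacent pair, so only one ordering works:
Dogwood → Ginkgo → Hazel → Elm → Fir → Ivy → Beech → Juniper.

Dogwood, Ginkgo, Hazel, Elm, Fir, Ivy, Beech, Juniper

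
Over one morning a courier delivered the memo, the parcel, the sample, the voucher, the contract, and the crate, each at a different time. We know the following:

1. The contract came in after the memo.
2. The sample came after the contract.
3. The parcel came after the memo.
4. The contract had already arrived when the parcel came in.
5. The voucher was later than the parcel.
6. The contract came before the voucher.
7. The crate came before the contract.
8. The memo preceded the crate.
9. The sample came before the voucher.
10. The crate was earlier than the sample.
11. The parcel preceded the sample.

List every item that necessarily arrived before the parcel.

Directly stated before the parcel: the contract and the memo.
The crate reaches the parcel via the crate → the contract → the parcel.

the contract, the crate, the memo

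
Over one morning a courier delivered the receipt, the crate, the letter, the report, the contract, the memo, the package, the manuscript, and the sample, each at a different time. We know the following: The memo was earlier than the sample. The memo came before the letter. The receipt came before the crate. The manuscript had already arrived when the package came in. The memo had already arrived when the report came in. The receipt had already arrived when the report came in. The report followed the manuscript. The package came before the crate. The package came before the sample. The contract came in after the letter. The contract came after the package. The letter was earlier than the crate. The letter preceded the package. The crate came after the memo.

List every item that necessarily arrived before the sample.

the letter, the manuscript, the memo, the package

Directly stated before the sample: the memo and the package.
The letter reaches the sample via the letter → the package → the sample.
The manuscript reaches the sample via the manuscript → the package → the sample.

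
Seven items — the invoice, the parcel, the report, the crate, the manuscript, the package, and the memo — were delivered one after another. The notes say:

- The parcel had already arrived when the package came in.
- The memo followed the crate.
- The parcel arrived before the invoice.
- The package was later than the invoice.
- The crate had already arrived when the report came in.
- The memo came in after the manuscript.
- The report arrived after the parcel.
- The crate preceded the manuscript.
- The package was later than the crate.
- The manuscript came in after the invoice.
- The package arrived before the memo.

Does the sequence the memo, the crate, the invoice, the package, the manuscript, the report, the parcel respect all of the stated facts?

no

The constraints require the parcel before the package, but in the proposed sequence the package appears ahead of the parcel. That one violation is enough.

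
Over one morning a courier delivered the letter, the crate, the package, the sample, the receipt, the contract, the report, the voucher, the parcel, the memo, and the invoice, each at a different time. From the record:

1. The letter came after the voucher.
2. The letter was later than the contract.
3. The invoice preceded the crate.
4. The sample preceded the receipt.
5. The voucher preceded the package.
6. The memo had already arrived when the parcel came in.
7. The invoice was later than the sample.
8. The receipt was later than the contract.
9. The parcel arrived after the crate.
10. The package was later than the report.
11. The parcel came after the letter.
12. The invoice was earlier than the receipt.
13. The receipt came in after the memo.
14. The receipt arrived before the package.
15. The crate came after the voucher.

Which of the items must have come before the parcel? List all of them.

the contract, the crate, the invoice, the letter, the memo, the sample, the voucher

Directly stated before the parcel: the crate, the letter, and the memo.
The contract reaches the parcel via the contract → the letter → the parcel.
The invoice reaches the parcel via the invoice → the crate → the parcel.
The sample reaches the parcel via the sample → the invoice → the crate → the parcel.
Likewise the voucher reaches the parcel by chaining the stated constraints.
No chain forces the receipt (or any of the others) ahead of the parcel.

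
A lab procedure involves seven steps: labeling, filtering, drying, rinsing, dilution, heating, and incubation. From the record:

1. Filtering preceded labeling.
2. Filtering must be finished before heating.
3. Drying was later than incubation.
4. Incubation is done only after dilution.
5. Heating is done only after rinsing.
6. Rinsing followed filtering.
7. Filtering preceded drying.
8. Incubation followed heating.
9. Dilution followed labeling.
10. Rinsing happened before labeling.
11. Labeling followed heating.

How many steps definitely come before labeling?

Directly stated before labeling: filtering, heating, and rinsing.
That's filtering, heating, and rinsing — 3 in all.

3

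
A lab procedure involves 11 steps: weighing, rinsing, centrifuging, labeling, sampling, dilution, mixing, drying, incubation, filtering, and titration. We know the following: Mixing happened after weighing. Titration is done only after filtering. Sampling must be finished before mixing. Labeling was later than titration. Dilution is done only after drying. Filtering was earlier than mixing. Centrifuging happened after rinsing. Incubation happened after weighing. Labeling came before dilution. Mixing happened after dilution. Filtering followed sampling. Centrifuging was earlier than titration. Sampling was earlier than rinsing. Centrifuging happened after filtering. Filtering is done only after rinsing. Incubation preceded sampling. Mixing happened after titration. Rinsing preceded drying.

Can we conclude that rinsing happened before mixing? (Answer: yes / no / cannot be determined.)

yes

Chain the constraints: rinsing → filtering → mixing. Each link is directly stated, so rinsing comes before mixing.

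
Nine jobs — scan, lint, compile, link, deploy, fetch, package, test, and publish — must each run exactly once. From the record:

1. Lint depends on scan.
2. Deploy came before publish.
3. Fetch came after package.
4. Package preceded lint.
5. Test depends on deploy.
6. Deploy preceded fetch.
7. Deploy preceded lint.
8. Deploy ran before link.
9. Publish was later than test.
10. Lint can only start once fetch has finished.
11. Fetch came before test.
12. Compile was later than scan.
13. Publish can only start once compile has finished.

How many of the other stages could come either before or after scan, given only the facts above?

Forced after scan: compile, lint, and publish.
That leaves deploy, fetch, link, package, and test with no forced order relative to scan — 5.

5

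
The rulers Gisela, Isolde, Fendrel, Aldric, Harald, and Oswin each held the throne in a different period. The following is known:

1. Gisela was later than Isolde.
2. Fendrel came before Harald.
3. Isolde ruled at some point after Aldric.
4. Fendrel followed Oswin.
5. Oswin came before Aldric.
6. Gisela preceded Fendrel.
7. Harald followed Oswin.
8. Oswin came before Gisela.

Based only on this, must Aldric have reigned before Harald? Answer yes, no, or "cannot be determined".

yes

Chain the constraints: Aldric → Isolde → Gisela → Fendrel → Harald. Each link is directly stated, so Aldric comes before Harald.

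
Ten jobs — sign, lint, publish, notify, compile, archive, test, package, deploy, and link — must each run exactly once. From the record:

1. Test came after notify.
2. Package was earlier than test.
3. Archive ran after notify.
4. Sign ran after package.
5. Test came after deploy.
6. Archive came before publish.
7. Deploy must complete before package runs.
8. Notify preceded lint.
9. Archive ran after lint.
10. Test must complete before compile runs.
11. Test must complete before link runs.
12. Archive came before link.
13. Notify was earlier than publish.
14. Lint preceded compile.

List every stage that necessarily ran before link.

archive, deploy, lint, notify, package, test

Directly stated before link: archive and test.
Deploy reaches link via deploy → test → link.
Lint reaches link via lint → archive → link.
Notify reaches link via notify → archive → link.
Likewise package reaches link by chaining the stated constraints.
No chain forces compile (or any of the others) ahead of link.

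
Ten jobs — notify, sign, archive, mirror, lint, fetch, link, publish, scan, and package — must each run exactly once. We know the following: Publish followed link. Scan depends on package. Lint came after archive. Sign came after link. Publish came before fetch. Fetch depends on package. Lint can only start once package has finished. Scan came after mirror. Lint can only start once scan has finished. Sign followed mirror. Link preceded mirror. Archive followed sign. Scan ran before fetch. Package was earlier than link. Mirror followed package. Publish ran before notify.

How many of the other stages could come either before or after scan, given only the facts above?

4

Forced before scan: link, mirror, and package; forced after scan: fetch and lint.
That leaves archive, notify, publish, and sign with no forced order relative to scan — 4.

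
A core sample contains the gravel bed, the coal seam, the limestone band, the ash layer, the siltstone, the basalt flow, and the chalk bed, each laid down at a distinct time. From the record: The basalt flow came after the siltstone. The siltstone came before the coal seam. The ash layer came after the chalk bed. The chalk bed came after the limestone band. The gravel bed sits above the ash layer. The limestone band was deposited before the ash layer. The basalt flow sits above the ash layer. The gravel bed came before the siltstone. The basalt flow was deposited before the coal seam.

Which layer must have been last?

the coal seam

Every other layer has a chain of constraints placing it before the coal seam, so the coal seam is last.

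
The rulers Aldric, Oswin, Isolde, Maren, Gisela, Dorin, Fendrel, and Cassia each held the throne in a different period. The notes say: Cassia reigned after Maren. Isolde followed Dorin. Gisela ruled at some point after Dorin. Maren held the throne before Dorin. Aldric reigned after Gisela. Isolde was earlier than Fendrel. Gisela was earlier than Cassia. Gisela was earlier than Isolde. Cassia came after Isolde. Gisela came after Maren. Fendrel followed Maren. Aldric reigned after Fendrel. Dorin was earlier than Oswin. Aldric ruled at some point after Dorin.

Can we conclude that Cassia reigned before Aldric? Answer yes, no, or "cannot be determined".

No chain of stated constraints runs from Cassia to Aldric, and none runs from Aldric to Cassia either.
So the relative order of Cassia and Aldric is not fixed by the given facts.

cannot be determined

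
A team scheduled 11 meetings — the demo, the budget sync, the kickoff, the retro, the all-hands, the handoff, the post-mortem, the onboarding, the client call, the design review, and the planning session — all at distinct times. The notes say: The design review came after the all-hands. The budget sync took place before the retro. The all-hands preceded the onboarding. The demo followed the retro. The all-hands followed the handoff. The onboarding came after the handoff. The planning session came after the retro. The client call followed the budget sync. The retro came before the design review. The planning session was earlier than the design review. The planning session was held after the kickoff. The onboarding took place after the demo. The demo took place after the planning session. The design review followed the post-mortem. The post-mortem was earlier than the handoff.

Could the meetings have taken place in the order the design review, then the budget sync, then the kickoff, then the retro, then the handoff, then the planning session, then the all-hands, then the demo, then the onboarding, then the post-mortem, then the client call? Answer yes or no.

The constraints require the retro before the design review, but in the proposed sequence the design review appears ahead of the retro. That one violation is enough.

no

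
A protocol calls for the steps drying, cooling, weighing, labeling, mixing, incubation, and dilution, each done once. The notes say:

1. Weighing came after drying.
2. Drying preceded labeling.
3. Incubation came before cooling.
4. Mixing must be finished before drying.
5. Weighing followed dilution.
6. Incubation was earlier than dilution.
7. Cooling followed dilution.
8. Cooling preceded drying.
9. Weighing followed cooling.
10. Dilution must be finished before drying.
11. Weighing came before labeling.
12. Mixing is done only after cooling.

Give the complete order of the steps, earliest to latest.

The constraints fix every adjacent pair, so only one ordering works:
incubation → dilution → cooling → mixing → drying → weighing → labeling.

incubation, dilution, cooling, mixing, drying, weighing, labeling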